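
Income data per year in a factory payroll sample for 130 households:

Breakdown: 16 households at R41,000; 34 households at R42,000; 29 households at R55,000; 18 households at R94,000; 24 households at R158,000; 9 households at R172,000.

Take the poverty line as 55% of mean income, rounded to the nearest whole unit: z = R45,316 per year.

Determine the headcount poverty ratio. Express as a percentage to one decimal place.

50 of the 130 households have income below R45,316.
H = 50/130 = 38.5%.

38.5%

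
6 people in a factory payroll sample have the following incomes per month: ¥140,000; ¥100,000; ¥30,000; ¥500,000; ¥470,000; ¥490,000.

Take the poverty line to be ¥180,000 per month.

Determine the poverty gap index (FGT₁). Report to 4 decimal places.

0.2500

Poor units: ¥30,000, ¥100,000, ¥140,000 (q = 3 of N = 6).
Shortfall ratios: (180000−30000)/180000 = 0.8333; (180000−100000)/180000 = 0.4444; (180000−140000)/180000 = 0.2222.
Σ = 1.500000. Dividing by the full population N = 6 gives P₁ = 0.2500.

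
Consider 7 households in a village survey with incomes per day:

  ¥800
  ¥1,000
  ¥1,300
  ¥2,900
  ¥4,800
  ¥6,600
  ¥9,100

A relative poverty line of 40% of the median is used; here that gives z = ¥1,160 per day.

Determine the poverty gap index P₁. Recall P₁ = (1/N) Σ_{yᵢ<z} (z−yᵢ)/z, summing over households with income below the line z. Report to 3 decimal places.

Poor units: ¥800, ¥1,000 (q = 2 of N = 7).
Shortfall ratios: (1160−800)/1160 = 0.3103; (1160−1000)/1160 = 0.1379.
Sum of shortfalls = 0.448276; P₁ averages over all N: 0.448276 / 7 = 0.064.

0.064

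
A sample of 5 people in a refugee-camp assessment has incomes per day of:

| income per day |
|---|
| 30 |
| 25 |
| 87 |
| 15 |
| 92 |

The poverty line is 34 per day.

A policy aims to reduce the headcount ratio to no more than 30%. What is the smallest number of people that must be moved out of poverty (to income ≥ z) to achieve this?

Currently q = 3 of N = 5 are below the line (H = 0.600).
A headcount ratio of at most 30% allows at most ⌊0.30 × 5⌋ = 1 poor people.
So at least 3 − 1 = 2 must be lifted.

2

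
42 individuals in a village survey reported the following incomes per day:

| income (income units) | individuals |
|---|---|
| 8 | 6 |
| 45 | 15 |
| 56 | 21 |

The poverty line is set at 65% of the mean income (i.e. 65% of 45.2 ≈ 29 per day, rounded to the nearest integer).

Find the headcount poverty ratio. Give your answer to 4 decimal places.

0.1429

6 of the 42 individuals have income below 29.
H = 6/42 = 0.1429.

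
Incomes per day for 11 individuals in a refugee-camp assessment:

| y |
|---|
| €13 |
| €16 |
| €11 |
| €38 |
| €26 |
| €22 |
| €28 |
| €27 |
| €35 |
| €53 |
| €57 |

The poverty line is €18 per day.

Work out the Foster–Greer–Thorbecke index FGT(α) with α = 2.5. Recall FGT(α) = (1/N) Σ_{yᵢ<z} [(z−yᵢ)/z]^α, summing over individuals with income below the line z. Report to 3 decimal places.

Poor units: €11, €13, €16 (q = 3 of N = 11).
Relative gaps: (18−11)/18 = 0.3889; (18−13)/18 = 0.2778; (18−16)/18 = 0.1111.
Raised to α = 2.5: 0.09431; 0.04067; 0.00412.
Sum = 0.139094; FGT(2.5) = 0.139094 / 11 = 0.013.

0.013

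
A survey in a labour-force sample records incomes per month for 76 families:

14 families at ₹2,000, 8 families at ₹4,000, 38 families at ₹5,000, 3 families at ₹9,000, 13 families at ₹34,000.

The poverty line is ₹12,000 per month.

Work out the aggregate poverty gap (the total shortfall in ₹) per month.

Incomes under z: 14×₹2,000, 8×₹4,000, 38×₹5,000, 3×₹9,000 (q = 63 of N = 76).
Individual gaps: 14×(12000−2000) = 140000; 8×(12000−4000) = 64000; 38×(12000−5000) = 266000; 3×(12000−9000) = 9000.
Aggregate gap = ₹479,000.

₹479,000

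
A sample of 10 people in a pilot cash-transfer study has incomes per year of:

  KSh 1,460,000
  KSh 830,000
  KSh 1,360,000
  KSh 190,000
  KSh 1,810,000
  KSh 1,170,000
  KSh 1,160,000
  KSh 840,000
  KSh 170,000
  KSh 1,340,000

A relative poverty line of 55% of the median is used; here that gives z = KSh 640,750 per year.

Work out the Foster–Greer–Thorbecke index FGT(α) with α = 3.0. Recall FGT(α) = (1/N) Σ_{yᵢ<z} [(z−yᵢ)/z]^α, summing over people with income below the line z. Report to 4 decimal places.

Incomes under z: KSh 170,000, KSh 190,000 (q = 2 of N = 10).
Relative gaps: (640750−170000)/640750 = 0.7347; (640750−190000)/640750 = 0.7035.
Raised to α = 3.0: 0.39656; 0.34813.
Sum = 0.744686; FGT(3.0) = 0.744686 / 10 = 0.0745.

0.0745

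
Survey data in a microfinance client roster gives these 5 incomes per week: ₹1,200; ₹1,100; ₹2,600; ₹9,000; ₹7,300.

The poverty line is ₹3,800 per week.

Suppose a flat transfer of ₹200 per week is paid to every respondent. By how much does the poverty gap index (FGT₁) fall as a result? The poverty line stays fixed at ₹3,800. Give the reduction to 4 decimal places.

Before: below the line — ₹1,100, ₹1,200, ₹2,600; poverty gap index (FGT₁) = 0.342105.
After the ₹200 transfer: below the line — ₹1,300, ₹1,400, ₹2,800; poverty gap index (FGT₁) = 0.310526.
Reduction = 0.342105 − 0.310526 = 0.0316.

0.0316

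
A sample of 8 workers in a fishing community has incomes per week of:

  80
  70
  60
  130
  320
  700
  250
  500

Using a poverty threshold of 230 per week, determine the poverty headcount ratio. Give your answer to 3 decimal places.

0.500

4 of the 8 workers have income below 230.
H = 4/8 = 0.500.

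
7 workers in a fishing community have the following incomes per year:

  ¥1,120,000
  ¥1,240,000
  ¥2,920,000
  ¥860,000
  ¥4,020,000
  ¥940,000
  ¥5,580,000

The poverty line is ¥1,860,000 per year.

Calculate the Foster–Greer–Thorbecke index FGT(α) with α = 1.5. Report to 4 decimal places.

Poor units: ¥860,000, ¥940,000, ¥1,120,000, ¥1,240,000 (q = 4 of N = 7).
Shortfall ratios: (1860000−860000)/1860000 = 0.5376; (1860000−940000)/1860000 = 0.4946; (1860000−1120000)/1860000 = 0.3978; (1860000−1240000)/1860000 = 0.3333.
Raised to α = 1.5: 0.39421; 0.34787; 0.25094; 0.19245.
Sum = 1.185474; FGT(1.5) = 1.185474 / 7 = 0.1694.

0.1694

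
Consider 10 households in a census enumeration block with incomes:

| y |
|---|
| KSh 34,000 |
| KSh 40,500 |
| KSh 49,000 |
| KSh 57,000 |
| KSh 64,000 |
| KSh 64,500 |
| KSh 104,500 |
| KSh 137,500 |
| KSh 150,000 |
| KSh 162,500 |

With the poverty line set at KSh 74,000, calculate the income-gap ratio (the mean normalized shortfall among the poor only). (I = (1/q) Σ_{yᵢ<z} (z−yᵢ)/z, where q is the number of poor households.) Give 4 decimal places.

Below the line: KSh 34,000, KSh 40,500, KSh 49,000, KSh 57,000, KSh 64,000, KSh 64,500 (q = 6 of N = 10).
Shortfall ratios (z−y)/z: 0.5405, 0.4527, 0.3378, 0.2297, 0.1351, 0.1284; sum = 1.824324.
I averages over the q = 6 poor units only: 1.824324 / 6 = 0.3041.

0.3041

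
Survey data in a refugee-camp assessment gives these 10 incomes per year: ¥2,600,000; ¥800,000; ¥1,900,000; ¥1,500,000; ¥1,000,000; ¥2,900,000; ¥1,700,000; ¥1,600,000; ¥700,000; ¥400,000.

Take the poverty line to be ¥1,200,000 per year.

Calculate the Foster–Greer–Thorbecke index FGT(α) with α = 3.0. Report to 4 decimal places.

Below z: ¥400,000, ¥700,000, ¥800,000, ¥1,000,000 (q = 4 of N = 10).
Gap ratios (z−y)/z: (1200000−400000)/1200000 = 0.6667; (1200000−700000)/1200000 = 0.4167; (1200000−800000)/1200000 = 0.3333; (1200000−1000000)/1200000 = 0.1667.
Raised to α = 3.0: 0.29630; 0.07234; 0.03704; 0.00463.
Sum = 0.410301; FGT(3.0) = 0.410301 / 10 = 0.0410.

0.0410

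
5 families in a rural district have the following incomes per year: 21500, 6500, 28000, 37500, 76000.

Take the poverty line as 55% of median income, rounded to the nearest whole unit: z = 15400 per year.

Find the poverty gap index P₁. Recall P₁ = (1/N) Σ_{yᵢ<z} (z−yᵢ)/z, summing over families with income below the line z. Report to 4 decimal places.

0.1156

Below z: 6500 (q = 1 of N = 5).
Relative gaps: (15400−6500)/15400 = 0.5779.
Σ = 0.577922. Dividing by the full population N = 5 gives P₁ = 0.1156.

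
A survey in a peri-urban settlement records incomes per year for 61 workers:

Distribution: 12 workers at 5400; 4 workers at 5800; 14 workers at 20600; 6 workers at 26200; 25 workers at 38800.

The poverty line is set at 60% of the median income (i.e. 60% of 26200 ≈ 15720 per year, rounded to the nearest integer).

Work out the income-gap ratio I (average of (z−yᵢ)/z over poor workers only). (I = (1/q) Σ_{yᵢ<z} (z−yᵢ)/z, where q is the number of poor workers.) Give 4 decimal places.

0.6501

Poor units: 12×5400, 4×5800 (q = 16 of N = 61).
Relative gaps: 0.6565 (×12), 0.6310 (×4); sum = 10.402036.
The income-gap ratio divides by q (the poor only): 10.402036 / 16 = 0.6501.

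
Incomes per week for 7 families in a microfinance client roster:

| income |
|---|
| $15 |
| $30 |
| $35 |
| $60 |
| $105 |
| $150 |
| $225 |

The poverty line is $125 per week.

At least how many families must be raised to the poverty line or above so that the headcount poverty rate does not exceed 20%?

5 of the 7 families are poor, so H = 5/7 = 0.714.
A headcount ratio of at most 20% allows at most ⌊0.20 × 7⌋ = 1 poor families.
So at least 5 − 1 = 4 must be lifted.

4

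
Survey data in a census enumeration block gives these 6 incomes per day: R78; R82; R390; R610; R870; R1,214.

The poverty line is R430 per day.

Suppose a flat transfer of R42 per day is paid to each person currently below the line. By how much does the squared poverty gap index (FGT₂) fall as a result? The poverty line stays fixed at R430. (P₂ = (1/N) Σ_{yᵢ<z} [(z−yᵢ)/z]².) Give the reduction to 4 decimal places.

Before: below the line — R78, R82, R390; squared poverty gap index (FGT₂) = 0.222290.
After the R42 transfer: below the line — R120, R124; squared poverty gap index (FGT₂) = 0.171026.
Reduction = 0.222290 − 0.171026 = 0.0513.

0.0513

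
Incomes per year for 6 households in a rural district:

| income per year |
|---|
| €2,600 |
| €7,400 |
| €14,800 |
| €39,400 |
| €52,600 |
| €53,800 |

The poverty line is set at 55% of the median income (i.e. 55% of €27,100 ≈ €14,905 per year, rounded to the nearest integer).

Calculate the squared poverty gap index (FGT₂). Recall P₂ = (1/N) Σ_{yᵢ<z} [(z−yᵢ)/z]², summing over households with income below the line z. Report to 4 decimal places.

0.1559

Poor units: €2,600, €7,400, €14,800 (q = 3 of N = 6).
Normalized shortfalls: (14905−2600)/14905 = 0.8256; (14905−7400)/14905 = 0.5035; (14905−14800)/14905 = 0.0070.
Squared: 0.6816; 0.2535; 0.0000.
Sum = 0.935137; P₂ = 0.935137 / 6 = 0.1559.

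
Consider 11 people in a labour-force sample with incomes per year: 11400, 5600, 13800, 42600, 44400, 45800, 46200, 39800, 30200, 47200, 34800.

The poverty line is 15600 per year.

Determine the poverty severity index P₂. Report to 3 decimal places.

Below z: 5600, 11400, 13800 (q = 3 of N = 11).
Gap ratios (z−y)/z: (15600−5600)/15600 = 0.6410; (15600−11400)/15600 = 0.2692; (15600−13800)/15600 = 0.1154.
Squared: 0.4109; 0.0725; 0.0133.
Sum = 0.496713; P₂ = 0.496713 / 11 = 0.045.

0.045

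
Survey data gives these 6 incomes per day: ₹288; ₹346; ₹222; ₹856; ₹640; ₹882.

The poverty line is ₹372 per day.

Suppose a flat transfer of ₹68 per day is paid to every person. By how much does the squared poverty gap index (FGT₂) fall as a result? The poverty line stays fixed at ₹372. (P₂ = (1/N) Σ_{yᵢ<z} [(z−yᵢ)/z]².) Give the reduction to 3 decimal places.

0.028

Before: below the line — ₹222, ₹288, ₹346; squared poverty gap index (FGT₂) = 0.03641.
After the ₹68 transfer: below the line — ₹290, ₹356; squared poverty gap index (FGT₂) = 0.00841.
Reduction = 0.03641 − 0.00841 = 0.028.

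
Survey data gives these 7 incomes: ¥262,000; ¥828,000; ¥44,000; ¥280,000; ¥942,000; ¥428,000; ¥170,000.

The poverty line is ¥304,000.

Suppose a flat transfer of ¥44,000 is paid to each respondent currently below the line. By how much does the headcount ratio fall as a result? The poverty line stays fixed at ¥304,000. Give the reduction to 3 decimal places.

Before: below the line — ¥44,000, ¥170,000, ¥262,000, ¥280,000; headcount ratio = 0.57143.
After the ¥44,000 transfer: below the line — ¥88,000, ¥214,000; headcount ratio = 0.28571.
Reduction = 0.57143 − 0.28571 = 0.286.

0.286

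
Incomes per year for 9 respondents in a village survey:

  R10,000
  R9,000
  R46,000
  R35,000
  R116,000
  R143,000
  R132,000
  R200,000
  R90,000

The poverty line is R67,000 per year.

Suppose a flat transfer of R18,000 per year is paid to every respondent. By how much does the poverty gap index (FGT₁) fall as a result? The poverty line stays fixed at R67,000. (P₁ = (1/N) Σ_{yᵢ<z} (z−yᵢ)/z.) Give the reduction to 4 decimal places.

Before: below the line — R9,000, R10,000, R35,000, R46,000; poverty gap index (FGT₁) = 0.278607.
After the R18,000 transfer: below the line — R27,000, R28,000, R53,000, R64,000; poverty gap index (FGT₁) = 0.159204.
Reduction = 0.278607 − 0.159204 = 0.1194.

0.1194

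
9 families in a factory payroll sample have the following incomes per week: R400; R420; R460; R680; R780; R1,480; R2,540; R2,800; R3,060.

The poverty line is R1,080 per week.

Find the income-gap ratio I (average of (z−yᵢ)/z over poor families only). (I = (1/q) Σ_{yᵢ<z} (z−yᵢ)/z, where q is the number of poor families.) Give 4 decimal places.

0.4926

Below z: R400, R420, R460, R680, R780 (q = 5 of N = 9).
Relative gaps: 0.6296, 0.6111, 0.5741, 0.3704, 0.2778; sum = 2.462963.
The income-gap ratio divides by q (the poor only): 2.462963 / 5 = 0.4926.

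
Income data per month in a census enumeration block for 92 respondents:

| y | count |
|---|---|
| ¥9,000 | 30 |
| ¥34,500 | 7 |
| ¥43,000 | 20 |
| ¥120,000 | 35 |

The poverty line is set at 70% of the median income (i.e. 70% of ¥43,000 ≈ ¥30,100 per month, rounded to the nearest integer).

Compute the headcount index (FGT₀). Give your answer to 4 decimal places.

30 of the 92 respondents have income below ¥30,100.
H = 30/92 = 0.3261.

0.3261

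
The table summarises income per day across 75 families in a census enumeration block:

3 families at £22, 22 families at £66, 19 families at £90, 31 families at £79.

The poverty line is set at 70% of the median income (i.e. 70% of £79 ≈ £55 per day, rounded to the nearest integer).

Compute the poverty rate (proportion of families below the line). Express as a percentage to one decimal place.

3 of the 75 families have income below £55.
H = 3/75 = 4.0%.

4.0%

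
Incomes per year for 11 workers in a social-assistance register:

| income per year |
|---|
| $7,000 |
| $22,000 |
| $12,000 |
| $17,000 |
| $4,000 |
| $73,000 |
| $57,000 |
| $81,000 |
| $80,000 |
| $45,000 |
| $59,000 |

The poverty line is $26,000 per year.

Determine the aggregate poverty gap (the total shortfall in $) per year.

$68,000

Below the line: $4,000, $7,000, $12,000, $17,000, $22,000 (q = 5 of N = 11).
Individual gaps: 26000−4000 = 22000; 26000−7000 = 19000; 26000−12000 = 14000; 26000−17000 = 9000; 26000−22000 = 4000.
Aggregate gap = $68,000.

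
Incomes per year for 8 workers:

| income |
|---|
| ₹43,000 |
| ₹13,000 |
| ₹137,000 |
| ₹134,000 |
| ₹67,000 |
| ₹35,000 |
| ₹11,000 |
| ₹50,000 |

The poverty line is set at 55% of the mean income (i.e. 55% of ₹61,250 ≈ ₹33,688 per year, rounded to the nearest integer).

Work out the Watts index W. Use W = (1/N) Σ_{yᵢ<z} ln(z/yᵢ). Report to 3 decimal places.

Below z: ₹11,000, ₹13,000 (q = 2 of N = 8).
Log gaps: ln(33688/11000) = 1.1192; ln(33688/13000) = 0.9522.
W = 2.071439 / 8 = 0.259.

0.259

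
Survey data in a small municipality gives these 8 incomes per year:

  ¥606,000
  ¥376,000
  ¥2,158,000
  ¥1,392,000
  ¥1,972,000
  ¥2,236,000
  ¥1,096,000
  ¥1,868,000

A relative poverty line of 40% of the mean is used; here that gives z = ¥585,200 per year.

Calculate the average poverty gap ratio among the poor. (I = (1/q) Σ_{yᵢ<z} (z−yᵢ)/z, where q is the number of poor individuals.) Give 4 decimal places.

Below the line: ¥376,000 (q = 1 of N = 8).
Relative gaps: 0.3575; sum = 0.357485.
The income-gap ratio divides by q (the poor only): 0.357485 / 1 = 0.3575.

0.3575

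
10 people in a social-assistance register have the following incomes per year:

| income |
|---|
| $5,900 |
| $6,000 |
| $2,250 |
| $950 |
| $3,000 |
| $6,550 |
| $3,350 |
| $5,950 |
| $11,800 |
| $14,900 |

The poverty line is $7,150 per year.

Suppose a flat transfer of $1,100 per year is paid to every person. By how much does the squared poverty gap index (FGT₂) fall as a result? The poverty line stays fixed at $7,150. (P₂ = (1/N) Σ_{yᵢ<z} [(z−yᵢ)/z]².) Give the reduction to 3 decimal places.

Before: below the line — $950, $2,250, $3,000, $3,350, $5,900, $5,950, $6,000, $6,550; squared poverty gap index (FGT₂) = 0.19326.
After the $1,100 transfer: below the line — $2,050, $3,350, $4,100, $4,450, $7,000, $7,050, $7,100; squared poverty gap index (FGT₂) = 0.11165.
Reduction = 0.19326 − 0.11165 = 0.082.

0.082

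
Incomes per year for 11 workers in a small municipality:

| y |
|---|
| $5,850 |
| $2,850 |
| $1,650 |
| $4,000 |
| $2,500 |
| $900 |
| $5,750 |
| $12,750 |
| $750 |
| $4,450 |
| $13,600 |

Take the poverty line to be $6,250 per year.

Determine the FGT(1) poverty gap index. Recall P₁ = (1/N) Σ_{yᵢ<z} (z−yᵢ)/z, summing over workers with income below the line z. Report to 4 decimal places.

0.4007

Poor units: $750, $900, $1,650, $2,500, $2,850, $4,000, $4,450, $5,750, $5,850 (q = 9 of N = 11).
Gap ratios (z−y)/z: (6250−750)/6250 = 0.8800; (6250−900)/6250 = 0.8560; (6250−1650)/6250 = 0.7360; (6250−2500)/6250 = 0.6000; (6250−2850)/6250 = 0.5440; (6250−4000)/6250 = 0.3600; (6250−4450)/6250 = 0.2880; (6250−5750)/6250 = 0.0800; (6250−5850)/6250 = 0.0640.
Σ = 4.408000. Dividing by the full population N = 11 gives P₁ = 0.4007.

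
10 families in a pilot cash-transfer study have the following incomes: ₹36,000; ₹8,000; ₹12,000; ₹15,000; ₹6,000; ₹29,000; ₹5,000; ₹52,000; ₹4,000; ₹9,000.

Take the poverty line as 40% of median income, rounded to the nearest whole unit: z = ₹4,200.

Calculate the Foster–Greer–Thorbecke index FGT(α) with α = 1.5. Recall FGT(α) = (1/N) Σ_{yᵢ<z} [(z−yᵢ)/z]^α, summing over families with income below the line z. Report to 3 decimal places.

0.001

Poor units: ₹4,000 (q = 1 of N = 10).
Relative gaps: (4200−4000)/4200 = 0.0476.
Raised to α = 1.5: 0.01039.
Sum = 0.010391; FGT(1.5) = 0.010391 / 10 = 0.001.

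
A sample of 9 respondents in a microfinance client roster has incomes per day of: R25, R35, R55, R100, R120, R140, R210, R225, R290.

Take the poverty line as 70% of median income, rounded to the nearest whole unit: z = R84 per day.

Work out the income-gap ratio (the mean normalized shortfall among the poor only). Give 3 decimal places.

0.544

Incomes under z: R25, R35, R55 (q = 3 of N = 9).
Shortfall ratios (z−y)/z: 0.7024, 0.5833, 0.3452; sum = 1.630952.
I averages over the q = 3 poor units only: 1.630952 / 3 = 0.544.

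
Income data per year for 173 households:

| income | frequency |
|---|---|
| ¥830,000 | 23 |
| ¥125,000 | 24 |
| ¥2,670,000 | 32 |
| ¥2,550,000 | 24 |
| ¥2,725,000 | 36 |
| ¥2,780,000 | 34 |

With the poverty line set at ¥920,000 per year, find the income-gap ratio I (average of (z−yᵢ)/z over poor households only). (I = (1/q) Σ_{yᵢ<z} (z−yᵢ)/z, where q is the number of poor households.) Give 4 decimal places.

Poor units: 24×¥125,000, 23×¥830,000 (q = 47 of N = 173).
Relative gaps: 0.8641 (×24), 0.0978 (×23); sum = 22.989130.
I averages over the q = 47 poor units only: 22.989130 / 47 = 0.4891.

0.4891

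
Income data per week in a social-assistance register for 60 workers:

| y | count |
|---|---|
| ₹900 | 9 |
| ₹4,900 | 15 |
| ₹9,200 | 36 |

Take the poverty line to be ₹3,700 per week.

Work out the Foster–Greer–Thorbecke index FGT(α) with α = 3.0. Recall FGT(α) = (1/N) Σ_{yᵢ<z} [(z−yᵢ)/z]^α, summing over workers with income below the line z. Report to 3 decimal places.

0.065

Below z: 9×₹900 (q = 9 of N = 60).
Relative gaps: (3700−900)/3700 = 0.7568 (×9).
Raised to α = 3.0: 0.43338 (×9).
Sum = 3.900421; FGT(3.0) = 3.900421 / 60 = 0.065.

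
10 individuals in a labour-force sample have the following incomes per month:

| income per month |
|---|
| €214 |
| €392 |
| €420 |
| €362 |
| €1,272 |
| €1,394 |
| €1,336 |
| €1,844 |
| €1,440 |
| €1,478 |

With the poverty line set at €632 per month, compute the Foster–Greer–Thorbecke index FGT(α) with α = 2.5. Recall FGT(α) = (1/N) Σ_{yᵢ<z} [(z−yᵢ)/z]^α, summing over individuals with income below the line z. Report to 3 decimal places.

Below z: €214, €362, €392, €420 (q = 4 of N = 10).
Gap ratios (z−y)/z: (632−214)/632 = 0.6614; (632−362)/632 = 0.4272; (632−392)/632 = 0.3797; (632−420)/632 = 0.3354.
Raised to α = 2.5: 0.35575; 0.11929; 0.08887; 0.06517.
Sum = 0.629082; FGT(2.5) = 0.629082 / 10 = 0.063.

0.063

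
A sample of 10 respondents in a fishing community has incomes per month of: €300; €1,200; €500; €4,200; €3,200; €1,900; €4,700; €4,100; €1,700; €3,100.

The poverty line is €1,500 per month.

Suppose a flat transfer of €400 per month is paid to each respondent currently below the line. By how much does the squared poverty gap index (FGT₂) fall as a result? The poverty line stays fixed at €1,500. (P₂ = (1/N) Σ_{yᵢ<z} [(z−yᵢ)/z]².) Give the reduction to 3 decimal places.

0.068

Before: below the line — €300, €500, €1,200; squared poverty gap index (FGT₂) = 0.11244.
After the €400 transfer: below the line — €700, €900; squared poverty gap index (FGT₂) = 0.04444.
Reduction = 0.11244 − 0.04444 = 0.068.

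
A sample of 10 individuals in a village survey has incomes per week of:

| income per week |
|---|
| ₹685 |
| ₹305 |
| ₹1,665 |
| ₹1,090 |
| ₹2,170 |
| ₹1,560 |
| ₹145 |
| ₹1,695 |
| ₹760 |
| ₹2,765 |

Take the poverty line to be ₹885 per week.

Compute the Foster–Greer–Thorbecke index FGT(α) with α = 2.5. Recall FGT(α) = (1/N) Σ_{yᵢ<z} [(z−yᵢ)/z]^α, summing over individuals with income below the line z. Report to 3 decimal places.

Below the line: ₹145, ₹305, ₹685, ₹760 (q = 4 of N = 10).
Shortfall ratios: (885−145)/885 = 0.8362; (885−305)/885 = 0.6554; (885−685)/885 = 0.2260; (885−760)/885 = 0.1412.
Raised to α = 2.5: 0.63932; 0.34771; 0.02428; 0.00750.
Sum = 1.018806; FGT(2.5) = 1.018806 / 10 = 0.102.

0.102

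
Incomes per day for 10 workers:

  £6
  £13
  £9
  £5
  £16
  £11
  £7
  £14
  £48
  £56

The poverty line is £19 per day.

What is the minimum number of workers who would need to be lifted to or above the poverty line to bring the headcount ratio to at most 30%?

5

8 of the 10 workers are poor, so H = 8/10 = 0.800.
A headcount ratio of at most 30% allows at most ⌊0.30 × 10⌋ = 3 poor workers.
So at least 8 − 3 = 5 must be lifted.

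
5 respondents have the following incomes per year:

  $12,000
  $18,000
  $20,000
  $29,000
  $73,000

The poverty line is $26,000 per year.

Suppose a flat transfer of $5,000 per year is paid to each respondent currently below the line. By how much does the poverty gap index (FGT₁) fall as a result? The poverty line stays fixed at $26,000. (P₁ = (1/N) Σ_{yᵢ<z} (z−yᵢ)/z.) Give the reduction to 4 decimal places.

0.1154

Before: below the line — $12,000, $18,000, $20,000; poverty gap index (FGT₁) = 0.215385.
After the $5,000 transfer: below the line — $17,000, $23,000, $25,000; poverty gap index (FGT₁) = 0.100000.
Reduction = 0.215385 − 0.100000 = 0.1154.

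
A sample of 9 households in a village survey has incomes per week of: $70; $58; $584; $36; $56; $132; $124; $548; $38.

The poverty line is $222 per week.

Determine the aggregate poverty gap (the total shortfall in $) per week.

$1,040

Below the line: $36, $38, $56, $58, $70, $124, $132 (q = 7 of N = 9).
Individual gaps: 222−36 = 186; 222−38 = 184; 222−56 = 166; 222−58 = 164; 222−70 = 152; 222−124 = 98; 222−132 = 90.
Aggregate gap = $1,040.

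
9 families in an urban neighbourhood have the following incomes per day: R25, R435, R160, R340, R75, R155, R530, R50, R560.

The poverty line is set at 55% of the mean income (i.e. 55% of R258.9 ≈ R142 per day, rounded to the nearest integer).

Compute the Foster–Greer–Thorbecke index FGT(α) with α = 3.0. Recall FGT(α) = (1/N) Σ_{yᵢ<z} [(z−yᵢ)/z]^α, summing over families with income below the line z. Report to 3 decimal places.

Below z: R25, R50, R75 (q = 3 of N = 9).
Shortfall ratios: (142−25)/142 = 0.8239; (142−50)/142 = 0.6479; (142−75)/142 = 0.4718.
Raised to α = 3.0: 0.55936; 0.27196; 0.10504.
Sum = 0.936358; FGT(3.0) = 0.936358 / 9 = 0.104.

0.104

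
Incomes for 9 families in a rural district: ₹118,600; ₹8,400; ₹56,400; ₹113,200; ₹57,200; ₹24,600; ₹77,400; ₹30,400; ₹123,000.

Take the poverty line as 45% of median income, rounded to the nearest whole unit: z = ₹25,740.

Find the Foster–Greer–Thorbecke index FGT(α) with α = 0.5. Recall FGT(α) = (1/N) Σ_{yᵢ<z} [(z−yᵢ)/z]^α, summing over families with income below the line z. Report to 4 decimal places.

0.1146

Below z: ₹8,400, ₹24,600 (q = 2 of N = 9).
Relative gaps: (25740−8400)/25740 = 0.6737; (25740−24600)/25740 = 0.0443.
Raised to α = 0.5: 0.82077; 0.21045.
Sum = 1.031217; FGT(0.5) = 1.031217 / 9 = 0.1146.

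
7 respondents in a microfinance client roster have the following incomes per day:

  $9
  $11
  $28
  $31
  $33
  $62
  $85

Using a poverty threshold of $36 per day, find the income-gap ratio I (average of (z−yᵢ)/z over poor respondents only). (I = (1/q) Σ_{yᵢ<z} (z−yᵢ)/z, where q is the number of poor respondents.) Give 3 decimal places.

Below the line: $9, $11, $28, $31, $33 (q = 5 of N = 7).
Relative gaps: 0.7500, 0.6944, 0.2222, 0.1389, 0.0833; sum = 1.888889.
The income-gap ratio divides by q (the poor only): 1.888889 / 5 = 0.378.

0.378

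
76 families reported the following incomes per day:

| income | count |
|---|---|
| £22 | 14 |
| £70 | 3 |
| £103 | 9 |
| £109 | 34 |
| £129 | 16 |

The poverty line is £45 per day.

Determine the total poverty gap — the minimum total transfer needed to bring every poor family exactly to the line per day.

£322

Incomes under z: 14×£22 (q = 14 of N = 76).
Individual gaps: 14×(45−22) = 322.
Aggregate gap = £322.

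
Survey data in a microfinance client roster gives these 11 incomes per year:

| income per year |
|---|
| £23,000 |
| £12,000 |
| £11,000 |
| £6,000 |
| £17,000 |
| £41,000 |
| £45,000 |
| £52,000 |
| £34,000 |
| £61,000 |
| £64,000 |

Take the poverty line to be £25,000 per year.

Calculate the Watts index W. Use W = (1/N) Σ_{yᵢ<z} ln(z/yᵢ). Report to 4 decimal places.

Incomes under z: £6,000, £11,000, £12,000, £17,000, £23,000 (q = 5 of N = 11).
Log shortfalls: ln(25000/6000) = 1.4271; ln(25000/11000) = 0.8210; ln(25000/12000) = 0.7340; ln(25000/17000) = 0.3857; ln(25000/23000) = 0.0834.
W = 3.451110 / 11 = 0.3137.

0.3137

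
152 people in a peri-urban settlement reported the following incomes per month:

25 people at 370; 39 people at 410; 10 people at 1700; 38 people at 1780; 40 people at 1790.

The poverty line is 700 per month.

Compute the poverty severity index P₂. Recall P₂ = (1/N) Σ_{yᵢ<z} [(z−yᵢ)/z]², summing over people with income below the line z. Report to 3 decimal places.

0.081

Below the line: 25×370, 39×410 (q = 64 of N = 152).
Gap ratios (z−y)/z: (700−370)/700 = 0.4714 (×25); (700−410)/700 = 0.4143 (×39).
Squared: 0.2222 (×25); 0.1716 (×39).
Sum = 12.249796; P₂ = 12.249796 / 152 = 0.081.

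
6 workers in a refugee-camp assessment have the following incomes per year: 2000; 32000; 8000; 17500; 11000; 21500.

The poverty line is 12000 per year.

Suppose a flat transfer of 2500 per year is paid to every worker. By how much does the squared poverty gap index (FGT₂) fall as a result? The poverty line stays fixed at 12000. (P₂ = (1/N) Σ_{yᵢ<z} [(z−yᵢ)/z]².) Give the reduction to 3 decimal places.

Before: below the line — 2000, 8000, 11000; squared poverty gap index (FGT₂) = 0.13542.
After the 2500 transfer: below the line — 4500, 10500; squared poverty gap index (FGT₂) = 0.06771.
Reduction = 0.13542 − 0.06771 = 0.068.

0.068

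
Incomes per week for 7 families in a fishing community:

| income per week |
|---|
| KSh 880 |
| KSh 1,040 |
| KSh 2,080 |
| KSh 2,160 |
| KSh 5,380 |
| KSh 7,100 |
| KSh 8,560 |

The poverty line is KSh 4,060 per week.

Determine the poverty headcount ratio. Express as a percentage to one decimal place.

57.1%

4 of the 7 families have income below KSh 4,060.
H = 4/7 = 57.1%.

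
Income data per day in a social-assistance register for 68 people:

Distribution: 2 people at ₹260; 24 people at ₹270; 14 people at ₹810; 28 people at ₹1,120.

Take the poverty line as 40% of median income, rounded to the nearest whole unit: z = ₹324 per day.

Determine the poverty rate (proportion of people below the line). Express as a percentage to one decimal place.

26 of the 68 people have income below ₹324.
H = 26/68 = 38.2%.

38.2%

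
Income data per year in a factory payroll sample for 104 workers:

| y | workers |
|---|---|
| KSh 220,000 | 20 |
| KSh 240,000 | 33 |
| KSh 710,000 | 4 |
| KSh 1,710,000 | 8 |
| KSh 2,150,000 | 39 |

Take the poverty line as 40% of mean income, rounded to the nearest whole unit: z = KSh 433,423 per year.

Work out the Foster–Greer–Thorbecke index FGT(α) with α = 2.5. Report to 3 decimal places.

Below z: 20×KSh 220,000, 33×KSh 240,000 (q = 53 of N = 104).
Normalized shortfalls: (433423−220000)/433423 = 0.4924 (×20); (433423−240000)/433423 = 0.4463 (×33).
Raised to α = 2.5: 0.17015 (×20); 0.13304 (×33).
Sum = 7.793334; FGT(2.5) = 7.793334 / 104 = 0.075.

0.075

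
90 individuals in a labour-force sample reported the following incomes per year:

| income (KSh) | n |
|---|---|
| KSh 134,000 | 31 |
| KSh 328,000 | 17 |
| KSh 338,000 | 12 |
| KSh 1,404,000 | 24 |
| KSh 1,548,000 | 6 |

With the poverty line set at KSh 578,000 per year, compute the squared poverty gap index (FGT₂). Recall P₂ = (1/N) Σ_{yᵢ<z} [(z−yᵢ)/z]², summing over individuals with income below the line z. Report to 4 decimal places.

0.2616

Below the line: 31×KSh 134,000, 17×KSh 328,000, 12×KSh 338,000 (q = 60 of N = 90).
Relative gaps: (578000−134000)/578000 = 0.7682 (×31); (578000−328000)/578000 = 0.4325 (×17); (578000−338000)/578000 = 0.4152 (×12).
Squared: 0.5901 (×31); 0.1871 (×17); 0.1724 (×12).
Sum = 23.541732; P₂ = 23.541732 / 90 = 0.2616.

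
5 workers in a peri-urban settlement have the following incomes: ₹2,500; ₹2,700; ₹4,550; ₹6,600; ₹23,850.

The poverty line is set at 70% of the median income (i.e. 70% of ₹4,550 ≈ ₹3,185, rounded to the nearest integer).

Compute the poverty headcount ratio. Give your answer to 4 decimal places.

2 of the 5 workers have income below ₹3,185.
H = 2/5 = 0.4000.

0.4000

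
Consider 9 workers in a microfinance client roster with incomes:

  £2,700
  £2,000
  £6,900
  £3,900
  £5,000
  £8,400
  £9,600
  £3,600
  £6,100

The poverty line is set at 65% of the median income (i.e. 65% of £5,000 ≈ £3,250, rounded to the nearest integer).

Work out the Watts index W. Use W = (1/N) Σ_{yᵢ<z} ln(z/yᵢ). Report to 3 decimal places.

Below the line: £2,000, £2,700 (q = 2 of N = 9).
Log gaps: ln(3250/2000) = 0.4855; ln(3250/2700) = 0.1854.
W = 0.670911 / 9 = 0.075.

0.075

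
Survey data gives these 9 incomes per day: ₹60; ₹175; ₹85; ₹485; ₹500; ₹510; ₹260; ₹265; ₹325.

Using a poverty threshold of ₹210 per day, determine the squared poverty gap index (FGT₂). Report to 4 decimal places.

Poor units: ₹60, ₹85, ₹175 (q = 3 of N = 9).
Gap ratios (z−y)/z: (210−60)/210 = 0.7143; (210−85)/210 = 0.5952; (210−175)/210 = 0.1667.
Squared: 0.5102; 0.3543; 0.0278.
Sum = 0.892290; P₂ = 0.892290 / 9 = 0.0991.

0.0991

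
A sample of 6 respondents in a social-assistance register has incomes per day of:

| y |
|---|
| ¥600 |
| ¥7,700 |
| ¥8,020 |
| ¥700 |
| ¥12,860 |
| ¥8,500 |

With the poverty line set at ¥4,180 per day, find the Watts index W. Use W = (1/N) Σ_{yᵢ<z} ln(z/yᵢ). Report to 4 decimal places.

0.6214

Below z: ¥600, ¥700 (q = 2 of N = 6).
Log gaps: ln(4180/600) = 1.9411; ln(4180/700) = 1.7870.
W = 3.728123 / 6 = 0.6214.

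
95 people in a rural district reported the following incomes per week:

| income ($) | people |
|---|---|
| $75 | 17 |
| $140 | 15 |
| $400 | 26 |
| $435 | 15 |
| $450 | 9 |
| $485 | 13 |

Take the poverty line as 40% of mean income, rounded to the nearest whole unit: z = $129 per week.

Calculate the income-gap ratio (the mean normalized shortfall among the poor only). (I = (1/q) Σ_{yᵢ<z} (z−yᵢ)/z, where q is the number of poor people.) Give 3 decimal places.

Below z: 17×$75 (q = 17 of N = 95).
Relative gaps: 0.4186 (×17); sum = 7.116279.
I averages over the q = 17 poor units only: 7.116279 / 17 = 0.419.

0.419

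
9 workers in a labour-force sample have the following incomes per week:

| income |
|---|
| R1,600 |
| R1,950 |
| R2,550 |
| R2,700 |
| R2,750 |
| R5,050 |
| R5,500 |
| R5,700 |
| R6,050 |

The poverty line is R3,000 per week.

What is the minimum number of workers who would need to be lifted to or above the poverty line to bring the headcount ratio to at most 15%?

4

Currently q = 5 of N = 9 are below the line (H = 0.556).
A headcount ratio of at most 15% allows at most ⌊0.15 × 9⌋ = 1 poor workers.
So at least 5 − 1 = 4 must be lifted.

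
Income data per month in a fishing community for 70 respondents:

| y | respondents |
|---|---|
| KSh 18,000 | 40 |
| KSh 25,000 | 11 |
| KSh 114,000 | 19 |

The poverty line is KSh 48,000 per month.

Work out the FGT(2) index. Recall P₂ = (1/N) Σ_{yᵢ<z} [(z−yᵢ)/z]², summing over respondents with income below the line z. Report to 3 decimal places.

0.259

Poor units: 40×KSh 18,000, 11×KSh 25,000 (q = 51 of N = 70).
Normalized shortfalls: (48000−18000)/48000 = 0.6250 (×40); (48000−25000)/48000 = 0.4792 (×11).
Squared: 0.3906 (×40); 0.2296 (×11).
Sum = 18.150608; P₂ = 18.150608 / 70 = 0.259.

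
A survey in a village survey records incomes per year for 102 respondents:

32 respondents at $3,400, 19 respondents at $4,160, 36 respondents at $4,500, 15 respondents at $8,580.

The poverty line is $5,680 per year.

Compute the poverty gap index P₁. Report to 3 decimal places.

0.249

Below z: 32×$3,400, 19×$4,160, 36×$4,500 (q = 87 of N = 102).
Gap ratios (z−y)/z: (5680−3400)/5680 = 0.4014 (×32); (5680−4160)/5680 = 0.2676 (×19); (5680−4500)/5680 = 0.2077 (×36).
Sum of shortfalls = 25.408451; P₁ averages over all N: 25.408451 / 102 = 0.249.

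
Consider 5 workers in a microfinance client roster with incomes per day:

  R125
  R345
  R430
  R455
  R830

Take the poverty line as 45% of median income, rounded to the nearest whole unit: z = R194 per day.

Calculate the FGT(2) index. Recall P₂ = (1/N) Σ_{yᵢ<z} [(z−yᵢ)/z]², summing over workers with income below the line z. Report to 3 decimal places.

0.025

Below the line: R125 (q = 1 of N = 5).
Shortfall ratios: (194−125)/194 = 0.3557.
Squared: 0.1265.
Sum = 0.126501; P₂ = 0.126501 / 5 = 0.025.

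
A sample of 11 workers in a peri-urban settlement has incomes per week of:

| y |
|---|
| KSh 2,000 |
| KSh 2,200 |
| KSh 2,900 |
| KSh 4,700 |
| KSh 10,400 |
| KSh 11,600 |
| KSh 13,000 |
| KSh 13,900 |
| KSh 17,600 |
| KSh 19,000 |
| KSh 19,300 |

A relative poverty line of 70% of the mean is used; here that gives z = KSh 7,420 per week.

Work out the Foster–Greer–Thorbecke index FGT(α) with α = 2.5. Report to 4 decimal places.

0.1129

Below the line: KSh 2,000, KSh 2,200, KSh 2,900, KSh 4,700 (q = 4 of N = 11).
Shortfall ratios: (7420−2000)/7420 = 0.7305; (7420−2200)/7420 = 0.7035; (7420−2900)/7420 = 0.6092; (7420−4700)/7420 = 0.3666.
Raised to α = 2.5: 0.45602; 0.41511; 0.28963; 0.08136.
Sum = 1.242123; FGT(2.5) = 1.242123 / 11 = 0.1129.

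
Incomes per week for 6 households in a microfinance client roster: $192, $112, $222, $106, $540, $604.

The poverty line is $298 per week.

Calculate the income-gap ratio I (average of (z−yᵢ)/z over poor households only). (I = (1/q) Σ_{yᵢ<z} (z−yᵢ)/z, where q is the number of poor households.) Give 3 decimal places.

Below z: $106, $112, $192, $222 (q = 4 of N = 6).
Relative gaps: 0.6443, 0.6242, 0.3557, 0.2550; sum = 1.879195.
The income-gap ratio divides by q (the poor only): 1.879195 / 4 = 0.470.

0.470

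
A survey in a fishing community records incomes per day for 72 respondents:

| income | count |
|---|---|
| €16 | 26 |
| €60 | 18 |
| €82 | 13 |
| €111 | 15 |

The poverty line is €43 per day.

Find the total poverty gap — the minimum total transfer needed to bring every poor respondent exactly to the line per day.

Incomes under z: 26×€16 (q = 26 of N = 72).
Individual gaps: 26×(43−16) = 702.
Aggregate gap = €702.

€702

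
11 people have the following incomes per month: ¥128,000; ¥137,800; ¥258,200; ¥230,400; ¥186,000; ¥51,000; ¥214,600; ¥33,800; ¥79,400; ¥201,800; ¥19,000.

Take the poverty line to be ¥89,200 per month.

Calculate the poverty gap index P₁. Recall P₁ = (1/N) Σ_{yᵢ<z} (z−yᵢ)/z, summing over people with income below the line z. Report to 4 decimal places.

Below the line: ¥19,000, ¥33,800, ¥51,000, ¥79,400 (q = 4 of N = 11).
Shortfall ratios: (89200−19000)/89200 = 0.7870; (89200−33800)/89200 = 0.6211; (89200−51000)/89200 = 0.4283; (89200−79400)/89200 = 0.1099.
Σ = 1.946188. Dividing by the full population N = 11 gives P₁ = 0.1769.

0.1769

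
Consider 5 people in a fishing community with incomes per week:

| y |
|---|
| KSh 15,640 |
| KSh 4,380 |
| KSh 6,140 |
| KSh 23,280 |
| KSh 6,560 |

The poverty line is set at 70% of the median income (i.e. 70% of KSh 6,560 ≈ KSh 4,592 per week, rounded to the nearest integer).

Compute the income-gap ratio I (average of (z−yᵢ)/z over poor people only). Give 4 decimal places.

Poor units: KSh 4,380 (q = 1 of N = 5).
Relative gaps: 0.0462; sum = 0.046167.
I averages over the q = 1 poor units only: 0.046167 / 1 = 0.0462.

0.0462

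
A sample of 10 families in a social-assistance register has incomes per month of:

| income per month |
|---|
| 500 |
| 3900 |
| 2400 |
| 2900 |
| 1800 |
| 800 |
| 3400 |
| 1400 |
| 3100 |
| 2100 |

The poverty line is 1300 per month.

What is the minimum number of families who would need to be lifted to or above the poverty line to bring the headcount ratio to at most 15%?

Currently q = 2 of N = 10 are below the line (H = 0.200).
A headcount ratio of at most 15% allows at most ⌊0.15 × 10⌋ = 1 poor families.
So at least 2 − 1 = 1 must be lifted.

1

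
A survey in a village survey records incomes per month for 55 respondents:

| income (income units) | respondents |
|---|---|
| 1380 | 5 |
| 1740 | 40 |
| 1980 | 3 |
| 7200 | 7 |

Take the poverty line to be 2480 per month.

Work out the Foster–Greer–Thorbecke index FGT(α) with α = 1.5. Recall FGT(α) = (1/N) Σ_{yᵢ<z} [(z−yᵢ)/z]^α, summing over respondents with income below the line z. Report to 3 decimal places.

0.150

Below z: 5×1380, 40×1740, 3×1980 (q = 48 of N = 55).
Shortfall ratios: (2480−1380)/2480 = 0.4435 (×5); (2480−1740)/2480 = 0.2984 (×40); (2480−1980)/2480 = 0.2016 (×3).
Raised to α = 1.5: 0.29540 (×5); 0.16299 (×40); 0.09053 (×3).
Sum = 8.268321; FGT(1.5) = 8.268321 / 55 = 0.150.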